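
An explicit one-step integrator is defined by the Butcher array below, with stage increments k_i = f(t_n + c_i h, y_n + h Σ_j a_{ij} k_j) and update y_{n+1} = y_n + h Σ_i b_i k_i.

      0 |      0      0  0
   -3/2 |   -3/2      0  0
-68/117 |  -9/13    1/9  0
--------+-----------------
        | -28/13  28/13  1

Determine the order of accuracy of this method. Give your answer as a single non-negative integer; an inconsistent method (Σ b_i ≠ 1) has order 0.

b = (-28/13, 28/13, 1)
c = (0, -3/2, -68/117)
Ac = (0, 0, -1/6)
Σ b_i: (-28/13)·1 + 28/13·1 + 1·1 = 1 ✓
b·c: 28/13·(-3/2) + 1·(-68/117) = -446/117 ≠ 1/2 ⇒ order 1.

1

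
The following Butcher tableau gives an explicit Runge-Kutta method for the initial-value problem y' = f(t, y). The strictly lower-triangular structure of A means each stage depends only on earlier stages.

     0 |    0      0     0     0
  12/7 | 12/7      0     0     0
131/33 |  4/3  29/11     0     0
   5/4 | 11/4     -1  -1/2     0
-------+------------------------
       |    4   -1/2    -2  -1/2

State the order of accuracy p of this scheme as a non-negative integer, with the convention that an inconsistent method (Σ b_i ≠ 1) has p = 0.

b = (4, -1/2, -2, -1/2)
c = (0, 12/7, 131/33, 5/4)
Ac = (0, 0, 348/77, -1709/462)
Σ b_i: 4·1 + (-1/2)·1 + (-2)·1 + (-1/2)·1 = 1 ✓
b·c: (-1/2)·12/7 + (-2)·131/33 + (-1/2)·5/4 = -17411/1848 ≠ 1/2 ⇒ order 1.

1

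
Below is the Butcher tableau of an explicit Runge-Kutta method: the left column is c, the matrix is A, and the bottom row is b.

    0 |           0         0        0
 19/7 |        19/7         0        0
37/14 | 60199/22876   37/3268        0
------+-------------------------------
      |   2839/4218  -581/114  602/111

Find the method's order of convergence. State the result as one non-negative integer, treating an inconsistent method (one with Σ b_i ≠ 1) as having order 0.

b = (2839/4218, -581/114, 602/111)
c = (0, 19/7, 37/14)
Ac = (0, 0, 37/1204)
Σ b_i: 2839/4218·1 + (-581/114)·1 + 602/111·1 = 1 ✓
b·c: (-581/114)·19/7 + 602/111·37/14 = 1/2 ✓
b·c²: (-581/114)·361/49 + 602/111·1369/196 = 1/3 ✓
b·Ac: 602/111·37/1204 = 1/6 ✓; 3 stages ⇒ order 3.

3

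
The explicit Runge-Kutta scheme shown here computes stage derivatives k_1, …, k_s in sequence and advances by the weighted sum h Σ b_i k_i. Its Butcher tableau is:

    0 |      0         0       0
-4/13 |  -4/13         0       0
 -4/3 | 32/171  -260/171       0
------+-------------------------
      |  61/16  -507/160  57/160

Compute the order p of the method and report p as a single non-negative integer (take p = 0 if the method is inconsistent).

3

b = (61/16, -507/160, 57/160)
c = (0, -4/13, -4/3)
Ac = (0, 0, 80/171)
Σ b_i: 61/16·1 + (-507/160)·1 + 57/160·1 = 1 ✓
b·c: (-507/160)·(-4/13) + 57/160·(-4/3) = 1/2 ✓
b·c²: (-507/160)·16/169 + 57/160·16/9 = 1/3 ✓
b·Ac: 57/160·80/171 = 1/6 ✓; 3 stages ⇒ order 3.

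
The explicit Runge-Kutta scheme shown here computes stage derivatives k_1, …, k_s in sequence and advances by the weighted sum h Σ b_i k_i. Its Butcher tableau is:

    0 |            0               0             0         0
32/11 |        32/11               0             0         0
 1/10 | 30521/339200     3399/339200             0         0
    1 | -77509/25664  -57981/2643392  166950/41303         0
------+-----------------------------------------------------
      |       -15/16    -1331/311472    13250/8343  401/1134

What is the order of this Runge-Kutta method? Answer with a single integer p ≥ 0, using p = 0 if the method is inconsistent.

4

b = (-15/16, -1331/311472, 13250/8343, 401/1134)
c = (0, 32/11, 1/10, 1)
Ac = (0, 0, 309/10600, 273/802)
Σ b_i: (-15/16)·1 + (-1331/311472)·1 + 13250/8343·1 + 401/1134·1 = 1 ✓
b·c: (-1331/311472)·32/11 + 13250/8343·1/10 + 401/1134·1 = 1/2 ✓
b·c²: (-1331/311472)·1024/121 + 13250/8343·1/100 + 401/1134·1 = 1/3 ✓
b·Ac: 13250/8343·309/10600 + 401/1134·273/802 = 1/6 ✓
b·c³: (-1331/311472)·32768/1331 + 13250/8343·1/1000 + 401/1134·1 = 1/4 ✓
b·(c∘Ac): 13250/8343·309/106000 + 401/1134·273/802 = 1/8 ✓
b·Ac²: 13250/8343·1236/14575 + 401/1134·(-1281/8822) = 1/12 ✓
b·A²c: 401/1134·189/1604 = 1/24 ✓; 4 stages ⇒ order 4.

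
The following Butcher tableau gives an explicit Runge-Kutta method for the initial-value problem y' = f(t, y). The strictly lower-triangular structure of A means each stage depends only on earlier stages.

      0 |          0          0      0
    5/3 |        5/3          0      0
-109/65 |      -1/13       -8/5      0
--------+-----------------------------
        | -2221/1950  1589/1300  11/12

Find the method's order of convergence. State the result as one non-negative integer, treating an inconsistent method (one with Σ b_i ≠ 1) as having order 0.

b = (-2221/1950, 1589/1300, 11/12)
c = (0, 5/3, -109/65)
Ac = (0, 0, -8/3)
Σ b_i: (-2221/1950)·1 + 1589/1300·1 + 11/12·1 = 1 ✓
b·c: 1589/1300·5/3 + 11/12·(-109/65) = 1/2 ✓
b·c²: 1589/1300·25/9 + 11/12·11881/4225 = 454249/76050 ≠ 1/3 ⇒ order 2.
b·Ac: 11/12·(-8/3) = -22/9 ≠ 1/6

2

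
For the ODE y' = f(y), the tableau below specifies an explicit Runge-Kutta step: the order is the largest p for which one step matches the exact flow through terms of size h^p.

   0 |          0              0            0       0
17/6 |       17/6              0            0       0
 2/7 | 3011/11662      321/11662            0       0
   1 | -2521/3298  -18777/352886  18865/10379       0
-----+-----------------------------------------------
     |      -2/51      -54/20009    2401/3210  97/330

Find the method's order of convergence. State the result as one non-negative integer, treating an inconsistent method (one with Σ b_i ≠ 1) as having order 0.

b = (-2/51, -54/20009, 2401/3210, 97/330)
c = (0, 17/6, 2/7, 1)
Ac = (0, 0, 107/1372, 143/388)
Σ b_i: (-2/51)·1 + (-54/20009)·1 + 2401/3210·1 + 97/330·1 = 1 ✓
b·c: (-54/20009)·17/6 + 2401/3210·2/7 + 97/330·1 = 1/2 ✓
b·c²: (-54/20009)·289/36 + 2401/3210·4/49 + 97/330·1 = 1/3 ✓
b·Ac: 2401/3210·107/1372 + 97/330·143/388 = 1/6 ✓
b·c³: (-54/20009)·4913/216 + 2401/3210·8/343 + 97/330·1 = 1/4 ✓
b·(c∘Ac): 2401/3210·107/4802 + 97/330·143/388 = 1/8 ✓
b·Ac²: 2401/3210·1819/8232 + 97/330·(-649/2328) = 1/12 ✓
b·A²c: 97/330·55/388 = 1/24 ✓; 4 stages ⇒ order 4.

4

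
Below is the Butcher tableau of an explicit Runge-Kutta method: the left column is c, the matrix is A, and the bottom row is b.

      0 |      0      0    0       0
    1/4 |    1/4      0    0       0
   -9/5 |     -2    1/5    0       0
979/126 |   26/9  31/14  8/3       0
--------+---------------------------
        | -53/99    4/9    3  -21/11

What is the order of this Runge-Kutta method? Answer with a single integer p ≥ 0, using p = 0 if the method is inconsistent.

1

b = (-53/99, 4/9, 3, -21/11)
c = (0, 1/4, -9/5, 979/126)
Ac = (0, 0, 1/20, -1189/280)
Σ b_i: (-53/99)·1 + 4/9·1 + 3·1 + (-21/11)·1 = 1 ✓
b·c: 4/9·1/4 + 3·(-9/5) + (-21/11)·979/126 = -1811/90 ≠ 1/2 ⇒ order 1.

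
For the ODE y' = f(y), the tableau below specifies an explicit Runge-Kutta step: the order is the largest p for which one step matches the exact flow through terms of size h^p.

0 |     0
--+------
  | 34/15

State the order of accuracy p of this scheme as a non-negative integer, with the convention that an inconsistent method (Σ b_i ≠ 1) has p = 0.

b = (34/15)
c = (0)
Σ b_i: 34/15·1 = 34/15 ≠ 1 ⇒ order 0.

0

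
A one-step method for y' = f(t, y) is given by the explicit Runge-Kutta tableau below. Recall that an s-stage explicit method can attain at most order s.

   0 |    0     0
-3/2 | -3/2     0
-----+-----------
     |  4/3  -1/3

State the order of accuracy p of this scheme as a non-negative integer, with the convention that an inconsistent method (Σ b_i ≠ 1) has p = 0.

2

b = (4/3, -1/3)
c = (0, -3/2)
Σ b_i: 4/3·1 + (-1/3)·1 = 1 ✓
b·c: (-1/3)·(-3/2) = 1/2 ✓; 2 stages ⇒ order 2.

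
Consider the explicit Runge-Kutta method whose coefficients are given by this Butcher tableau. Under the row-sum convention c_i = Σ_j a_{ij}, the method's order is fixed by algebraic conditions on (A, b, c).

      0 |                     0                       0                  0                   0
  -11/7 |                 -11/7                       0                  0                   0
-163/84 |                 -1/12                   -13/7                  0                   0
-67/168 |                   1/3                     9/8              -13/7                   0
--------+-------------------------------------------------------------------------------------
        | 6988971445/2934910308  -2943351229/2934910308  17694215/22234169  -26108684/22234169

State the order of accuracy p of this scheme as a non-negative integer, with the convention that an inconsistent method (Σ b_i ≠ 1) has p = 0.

b = (6988971445/2934910308, -2943351229/2934910308, 17694215/22234169, -26108684/22234169)
c = (0, -11/7, -163/84, -67/168)
Ac = (0, 0, 143/49, 2159/1176)
Σ b_i: 6988971445/2934910308·1 + (-2943351229/2934910308)·1 + 17694215/22234169·1 + (-26108684/22234169)·1 = 1 ✓
b·c: (-2943351229/2934910308)·(-11/7) + 17694215/22234169·(-163/84) + (-26108684/22234169)·(-67/168) = 1/2 ✓
b·c²: (-2943351229/2934910308)·121/49 + 17694215/22234169·26569/7056 + (-26108684/22234169)·4489/28224 = 1/3 ✓
b·Ac: 17694215/22234169·143/49 + (-26108684/22234169)·2159/1176 = 1/6 ✓
b·c³: (-2943351229/2934910308)·(-1331/343) + 17694215/22234169·(-4330747/592704) + (-26108684/22234169)·(-300763/4741632) = -6960757413935/3765223115136 ≠ 1/4 ⇒ order 3.
b·(c∘Ac): 17694215/22234169·(-23309/4116) + (-26108684/22234169)·(-144653/197568) = -81735482093/22412042352 ≠ 1/8
b·Ac²: 17694215/22234169·(-1573/343) + (-26108684/22234169)·(-208183/49392) = 50979719039/39221074116 ≠ 1/12
b·A²c: (-26108684/22234169)·(-1859/343) = 6933720508/1089474281 ≠ 1/24

3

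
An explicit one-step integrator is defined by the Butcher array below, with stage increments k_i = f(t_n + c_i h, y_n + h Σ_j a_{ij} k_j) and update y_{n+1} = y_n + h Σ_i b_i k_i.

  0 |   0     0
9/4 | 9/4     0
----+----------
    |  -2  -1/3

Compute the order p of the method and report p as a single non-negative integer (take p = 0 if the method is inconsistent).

b = (-2, -1/3)
c = (0, 9/4)
Σ b_i: (-2)·1 + (-1/3)·1 = -7/3 ≠ 1 ⇒ order 0.

0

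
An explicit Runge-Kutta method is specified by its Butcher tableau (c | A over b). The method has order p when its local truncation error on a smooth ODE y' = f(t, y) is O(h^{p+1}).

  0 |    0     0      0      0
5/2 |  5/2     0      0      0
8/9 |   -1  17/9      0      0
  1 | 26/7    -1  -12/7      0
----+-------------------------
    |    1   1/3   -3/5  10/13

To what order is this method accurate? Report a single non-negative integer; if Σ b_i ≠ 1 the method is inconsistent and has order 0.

0

b = (1, 1/3, -3/5, 10/13)
c = (0, 5/2, 8/9, 1)
Ac = (0, 0, 85/18, -169/42)
Σ b_i: 1·1 + 1/3·1 + (-3/5)·1 + 10/13·1 = 293/195 ≠ 1 ⇒ order 0.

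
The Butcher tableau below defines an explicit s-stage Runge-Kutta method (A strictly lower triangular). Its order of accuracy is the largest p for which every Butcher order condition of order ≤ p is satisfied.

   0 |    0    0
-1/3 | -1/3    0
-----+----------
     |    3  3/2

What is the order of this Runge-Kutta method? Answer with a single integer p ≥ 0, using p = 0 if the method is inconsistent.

0

b = (3, 3/2)
c = (0, -1/3)
Σ b_i: 3·1 + 3/2·1 = 9/2 ≠ 1 ⇒ order 0.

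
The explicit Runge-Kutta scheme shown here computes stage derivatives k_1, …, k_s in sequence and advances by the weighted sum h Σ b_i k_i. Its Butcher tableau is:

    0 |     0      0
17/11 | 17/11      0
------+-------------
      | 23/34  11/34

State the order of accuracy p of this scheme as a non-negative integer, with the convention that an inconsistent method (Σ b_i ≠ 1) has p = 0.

2

b = (23/34, 11/34)
c = (0, 17/11)
Σ b_i: 23/34·1 + 11/34·1 = 1 ✓
b·c: 11/34·17/11 = 1/2 ✓; 2 stages ⇒ order 2.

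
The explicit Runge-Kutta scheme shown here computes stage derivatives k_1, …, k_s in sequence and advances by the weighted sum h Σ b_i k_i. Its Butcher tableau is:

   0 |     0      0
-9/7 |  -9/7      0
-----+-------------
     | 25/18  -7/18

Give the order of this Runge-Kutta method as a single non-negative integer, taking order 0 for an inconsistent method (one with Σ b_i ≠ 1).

b = (25/18, -7/18)
c = (0, -9/7)
Σ b_i: 25/18·1 + (-7/18)·1 = 1 ✓
b·c: (-7/18)·(-9/7) = 1/2 ✓; 2 stages ⇒ order 2.

2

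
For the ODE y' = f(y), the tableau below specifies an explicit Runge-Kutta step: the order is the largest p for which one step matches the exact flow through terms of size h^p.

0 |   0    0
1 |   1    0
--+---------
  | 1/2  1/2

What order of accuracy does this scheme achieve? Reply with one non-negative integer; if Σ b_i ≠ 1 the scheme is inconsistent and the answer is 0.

2

b = (1/2, 1/2)
c = (0, 1)
Σ b_i: 1/2·1 + 1/2·1 = 1 ✓
b·c: 1/2·1 = 1/2 ✓; 2 stages ⇒ order 2.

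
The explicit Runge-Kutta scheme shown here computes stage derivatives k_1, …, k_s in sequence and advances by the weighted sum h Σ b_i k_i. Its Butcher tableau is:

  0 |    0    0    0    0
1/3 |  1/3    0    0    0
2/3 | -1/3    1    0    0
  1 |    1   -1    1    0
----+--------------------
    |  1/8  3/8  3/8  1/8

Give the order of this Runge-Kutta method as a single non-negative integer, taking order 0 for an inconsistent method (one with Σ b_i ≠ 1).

b = (1/8, 3/8, 3/8, 1/8)
c = (0, 1/3, 2/3, 1)
Ac = (0, 0, 1/3, 1/3)
Σ b_i: 1/8·1 + 3/8·1 + 3/8·1 + 1/8·1 = 1 ✓
b·c: 3/8·1/3 + 3/8·2/3 + 1/8·1 = 1/2 ✓
b·c²: 3/8·1/9 + 3/8·4/9 + 1/8·1 = 1/3 ✓
b·Ac: 3/8·1/3 + 1/8·1/3 = 1/6 ✓
b·c³: 3/8·1/27 + 3/8·8/27 + 1/8·1 = 1/4 ✓
b·(c∘Ac): 3/8·2/9 + 1/8·1/3 = 1/8 ✓
b·Ac²: 3/8·1/9 + 1/8·1/3 = 1/12 ✓
b·A²c: 1/8·1/3 = 1/24 ✓; 4 stages ⇒ order 4.

4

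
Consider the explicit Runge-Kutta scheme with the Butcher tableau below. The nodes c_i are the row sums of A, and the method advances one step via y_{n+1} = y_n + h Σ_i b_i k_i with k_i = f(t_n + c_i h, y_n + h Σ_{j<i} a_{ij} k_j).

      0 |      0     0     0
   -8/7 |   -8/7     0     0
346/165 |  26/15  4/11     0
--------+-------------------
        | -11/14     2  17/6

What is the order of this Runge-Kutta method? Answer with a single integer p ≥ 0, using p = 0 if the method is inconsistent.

0

b = (-11/14, 2, 17/6)
c = (0, -8/7, 346/165)
Ac = (0, 0, -32/77)
Σ b_i: (-11/14)·1 + 2·1 + 17/6·1 = 85/21 ≠ 1 ⇒ order 0.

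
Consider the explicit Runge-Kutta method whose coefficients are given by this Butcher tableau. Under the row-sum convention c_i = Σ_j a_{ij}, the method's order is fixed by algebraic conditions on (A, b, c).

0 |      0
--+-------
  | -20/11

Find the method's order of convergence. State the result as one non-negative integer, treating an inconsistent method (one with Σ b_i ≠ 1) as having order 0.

0

b = (-20/11)
c = (0)
Σ b_i: (-20/11)·1 = -20/11 ≠ 1 ⇒ order 0.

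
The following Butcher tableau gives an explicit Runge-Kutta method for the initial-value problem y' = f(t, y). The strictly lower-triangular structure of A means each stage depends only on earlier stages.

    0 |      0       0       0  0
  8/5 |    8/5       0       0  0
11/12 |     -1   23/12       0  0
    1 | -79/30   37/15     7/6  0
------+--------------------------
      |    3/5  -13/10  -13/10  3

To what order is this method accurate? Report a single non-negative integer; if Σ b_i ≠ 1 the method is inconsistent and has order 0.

b = (3/5, -13/10, -13/10, 3)
c = (0, 8/5, 11/12, 1)
Ac = (0, 0, 46/15, 9029/1800)
Σ b_i: 3/5·1 + (-13/10)·1 + (-13/10)·1 + 3·1 = 1 ✓
b·c: (-13/10)·8/5 + (-13/10)·11/12 + 3·1 = -163/600 ≠ 1/2 ⇒ order 1.

1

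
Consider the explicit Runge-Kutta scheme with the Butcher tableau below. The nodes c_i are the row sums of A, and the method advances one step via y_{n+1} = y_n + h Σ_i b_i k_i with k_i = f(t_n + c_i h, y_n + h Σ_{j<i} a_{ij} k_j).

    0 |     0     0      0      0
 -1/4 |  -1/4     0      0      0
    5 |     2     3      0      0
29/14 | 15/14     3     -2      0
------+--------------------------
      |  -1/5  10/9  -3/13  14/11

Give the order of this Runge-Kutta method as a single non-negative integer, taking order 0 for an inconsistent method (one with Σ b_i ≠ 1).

b = (-1/5, 10/9, -3/13, 14/11)
c = (0, -1/4, 5, 29/14)
Ac = (0, 0, -3/4, -43/4)
Σ b_i: (-1/5)·1 + 10/9·1 + (-3/13)·1 + 14/11·1 = 12568/6435 ≠ 1 ⇒ order 0.

0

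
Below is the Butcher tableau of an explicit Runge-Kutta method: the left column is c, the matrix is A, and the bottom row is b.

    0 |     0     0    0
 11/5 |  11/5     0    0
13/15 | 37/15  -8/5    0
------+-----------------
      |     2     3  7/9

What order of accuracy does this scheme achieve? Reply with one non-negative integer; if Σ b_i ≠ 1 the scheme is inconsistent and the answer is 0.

b = (2, 3, 7/9)
c = (0, 11/5, 13/15)
Ac = (0, 0, -88/25)
Σ b_i: 2·1 + 3·1 + 7/9·1 = 52/9 ≠ 1 ⇒ order 0.

0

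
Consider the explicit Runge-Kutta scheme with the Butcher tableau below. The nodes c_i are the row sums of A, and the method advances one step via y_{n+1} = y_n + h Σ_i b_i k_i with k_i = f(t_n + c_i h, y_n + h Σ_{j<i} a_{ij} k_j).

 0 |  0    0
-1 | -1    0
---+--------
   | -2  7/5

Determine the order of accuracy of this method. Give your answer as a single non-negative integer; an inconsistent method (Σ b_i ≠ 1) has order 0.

0

b = (-2, 7/5)
c = (0, -1)
Σ b_i: (-2)·1 + 7/5·1 = -3/5 ≠ 1 ⇒ order 0.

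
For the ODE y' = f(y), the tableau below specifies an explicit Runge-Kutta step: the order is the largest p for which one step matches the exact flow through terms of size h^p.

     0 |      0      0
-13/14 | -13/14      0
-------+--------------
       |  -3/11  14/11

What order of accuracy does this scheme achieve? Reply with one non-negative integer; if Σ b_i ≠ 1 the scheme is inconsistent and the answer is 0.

1

b = (-3/11, 14/11)
c = (0, -13/14)
Σ b_i: (-3/11)·1 + 14/11·1 = 1 ✓
b·c: 14/11·(-13/14) = -13/11 ≠ 1/2 ⇒ order 1.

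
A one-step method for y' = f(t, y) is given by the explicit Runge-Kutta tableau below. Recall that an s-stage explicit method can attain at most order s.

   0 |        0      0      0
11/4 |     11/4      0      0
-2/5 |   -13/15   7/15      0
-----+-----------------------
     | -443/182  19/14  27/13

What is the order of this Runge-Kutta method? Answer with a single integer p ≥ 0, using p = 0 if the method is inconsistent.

1

b = (-443/182, 19/14, 27/13)
c = (0, 11/4, -2/5)
Ac = (0, 0, 77/60)
Σ b_i: (-443/182)·1 + 19/14·1 + 27/13·1 = 1 ✓
b·c: 19/14·11/4 + 27/13·(-2/5) = 10561/3640 ≠ 1/2 ⇒ order 1.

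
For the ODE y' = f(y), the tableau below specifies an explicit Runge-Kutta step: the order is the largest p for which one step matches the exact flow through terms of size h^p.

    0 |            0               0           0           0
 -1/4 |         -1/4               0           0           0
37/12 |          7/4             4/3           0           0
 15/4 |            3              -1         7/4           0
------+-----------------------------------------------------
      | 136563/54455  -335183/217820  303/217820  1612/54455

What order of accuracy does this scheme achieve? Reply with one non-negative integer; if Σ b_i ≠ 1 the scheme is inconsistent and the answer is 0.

b = (136563/54455, -335183/217820, 303/217820, 1612/54455)
c = (0, -1/4, 37/12, 15/4)
Ac = (0, 0, -1/3, 271/48)
Σ b_i: 136563/54455·1 + (-335183/217820)·1 + 303/217820·1 + 1612/54455·1 = 1 ✓
b·c: (-335183/217820)·(-1/4) + 303/217820·37/12 + 1612/54455·15/4 = 1/2 ✓
b·c²: (-335183/217820)·1/16 + 303/217820·1369/144 + 1612/54455·225/16 = 1/3 ✓
b·Ac: 303/217820·(-1/3) + 1612/54455·271/48 = 1/6 ✓
b·c³: (-335183/217820)·(-1/64) + 303/217820·50653/1728 + 1612/54455·3375/64 = 5099765/3136608 ≠ 1/4 ⇒ order 3.
b·(c∘Ac): 303/217820·(-37/36) + 1612/54455·1355/64 = 817229/1306920 ≠ 1/8
b·Ac²: 303/217820·1/12 + 1612/54455·9547/576 = 384835/784152 ≠ 1/12
b·A²c: 1612/54455·(-7/12) = -2821/163365 ≠ 1/24

3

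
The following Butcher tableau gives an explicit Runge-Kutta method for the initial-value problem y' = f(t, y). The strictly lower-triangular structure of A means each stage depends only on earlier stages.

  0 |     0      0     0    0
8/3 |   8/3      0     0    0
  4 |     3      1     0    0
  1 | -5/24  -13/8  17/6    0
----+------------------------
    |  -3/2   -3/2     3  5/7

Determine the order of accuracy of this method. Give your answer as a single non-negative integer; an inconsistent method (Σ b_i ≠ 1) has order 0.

b = (-3/2, -3/2, 3, 5/7)
c = (0, 8/3, 4, 1)
Ac = (0, 0, 8/3, 7)
Σ b_i: (-3/2)·1 + (-3/2)·1 + 3·1 + 5/7·1 = 5/7 ≠ 1 ⇒ order 0.

0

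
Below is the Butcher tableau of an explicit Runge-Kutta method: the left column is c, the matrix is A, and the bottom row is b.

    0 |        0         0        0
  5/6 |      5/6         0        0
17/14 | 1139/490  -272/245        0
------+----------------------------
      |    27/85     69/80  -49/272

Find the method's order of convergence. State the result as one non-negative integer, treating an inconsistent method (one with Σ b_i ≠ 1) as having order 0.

3

b = (27/85, 69/80, -49/272)
c = (0, 5/6, 17/14)
Ac = (0, 0, -136/147)
Σ b_i: 27/85·1 + 69/80·1 + (-49/272)·1 = 1 ✓
b·c: 69/80·5/6 + (-49/272)·17/14 = 1/2 ✓
b·c²: 69/80·25/36 + (-49/272)·289/196 = 1/3 ✓
b·Ac: (-49/272)·(-136/147) = 1/6 ✓; 3 stages ⇒ order 3.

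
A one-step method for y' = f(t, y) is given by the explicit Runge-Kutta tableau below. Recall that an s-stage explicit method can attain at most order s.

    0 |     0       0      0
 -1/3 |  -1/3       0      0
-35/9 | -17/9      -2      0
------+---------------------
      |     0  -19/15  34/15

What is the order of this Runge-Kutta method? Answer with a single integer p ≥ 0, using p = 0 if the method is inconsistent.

b = (0, -19/15, 34/15)
c = (0, -1/3, -35/9)
Ac = (0, 0, 2/3)
Σ b_i: (-19/15)·1 + 34/15·1 = 1 ✓
b·c: (-19/15)·(-1/3) + 34/15·(-35/9) = -1133/135 ≠ 1/2 ⇒ order 1.

1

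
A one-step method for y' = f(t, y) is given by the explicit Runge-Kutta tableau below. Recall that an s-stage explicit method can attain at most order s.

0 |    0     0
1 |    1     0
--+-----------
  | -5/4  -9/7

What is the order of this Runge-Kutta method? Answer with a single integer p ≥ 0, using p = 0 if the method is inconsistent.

0

b = (-5/4, -9/7)
c = (0, 1)
Σ b_i: (-5/4)·1 + (-9/7)·1 = -71/28 ≠ 1 ⇒ order 0.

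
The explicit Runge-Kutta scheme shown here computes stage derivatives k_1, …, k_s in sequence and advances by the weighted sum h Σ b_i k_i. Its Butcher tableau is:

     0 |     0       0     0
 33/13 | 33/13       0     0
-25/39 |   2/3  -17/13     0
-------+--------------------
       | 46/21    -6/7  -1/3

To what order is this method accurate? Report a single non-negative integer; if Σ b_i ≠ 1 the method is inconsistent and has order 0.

1

b = (46/21, -6/7, -1/3)
c = (0, 33/13, -25/39)
Ac = (0, 0, -561/169)
Σ b_i: 46/21·1 + (-6/7)·1 + (-1/3)·1 = 1 ✓
b·c: (-6/7)·33/13 + (-1/3)·(-25/39) = -1607/819 ≠ 1/2 ⇒ order 1.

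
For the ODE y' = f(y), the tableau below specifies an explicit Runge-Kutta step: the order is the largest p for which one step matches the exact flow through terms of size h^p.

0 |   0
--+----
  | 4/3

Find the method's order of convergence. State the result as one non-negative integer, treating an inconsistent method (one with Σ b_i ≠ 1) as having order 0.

b = (4/3)
c = (0)
Σ b_i: 4/3·1 = 4/3 ≠ 1 ⇒ order 0.

0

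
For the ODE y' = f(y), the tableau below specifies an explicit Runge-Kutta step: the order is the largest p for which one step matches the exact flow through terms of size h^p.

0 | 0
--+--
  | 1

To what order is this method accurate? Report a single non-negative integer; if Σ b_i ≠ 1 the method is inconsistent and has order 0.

1

b = (1)
c = (0)
Σ b_i: 1·1 = 1 ✓; 1 stage ⇒ order 1.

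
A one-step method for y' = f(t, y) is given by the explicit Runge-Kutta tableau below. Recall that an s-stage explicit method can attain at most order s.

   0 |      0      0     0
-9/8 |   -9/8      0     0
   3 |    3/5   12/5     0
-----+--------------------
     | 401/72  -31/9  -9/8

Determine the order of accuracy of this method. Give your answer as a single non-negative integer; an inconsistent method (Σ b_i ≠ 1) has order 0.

2

b = (401/72, -31/9, -9/8)
c = (0, -9/8, 3)
Ac = (0, 0, -27/10)
Σ b_i: 401/72·1 + (-31/9)·1 + (-9/8)·1 = 1 ✓
b·c: (-31/9)·(-9/8) + (-9/8)·3 = 1/2 ✓
b·c²: (-31/9)·81/64 + (-9/8)·9 = -927/64 ≠ 1/3 ⇒ order 2.
b·Ac: (-9/8)·(-27/10) = 243/80 ≠ 1/6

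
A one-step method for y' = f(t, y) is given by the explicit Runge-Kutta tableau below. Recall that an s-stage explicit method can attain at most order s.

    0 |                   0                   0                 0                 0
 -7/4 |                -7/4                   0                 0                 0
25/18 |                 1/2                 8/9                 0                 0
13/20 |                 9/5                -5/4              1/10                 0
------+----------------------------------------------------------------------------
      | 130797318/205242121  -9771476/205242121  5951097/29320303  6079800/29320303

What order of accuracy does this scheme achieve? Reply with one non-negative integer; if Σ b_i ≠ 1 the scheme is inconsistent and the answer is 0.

3

b = (130797318/205242121, -9771476/205242121, 5951097/29320303, 6079800/29320303)
c = (0, -7/4, 25/18, 13/20)
Ac = (0, 0, -14/9, 335/144)
Σ b_i: 130797318/205242121·1 + (-9771476/205242121)·1 + 5951097/29320303·1 + 6079800/29320303·1 = 1 ✓
b·c: (-9771476/205242121)·(-7/4) + 5951097/29320303·25/18 + 6079800/29320303·13/20 = 1/2 ✓
b·c²: (-9771476/205242121)·49/16 + 5951097/29320303·625/324 + 6079800/29320303·169/400 = 1/3 ✓
b·Ac: 5951097/29320303·(-14/9) + 6079800/29320303·335/144 = 1/6 ✓
b·c³: (-9771476/205242121)·(-343/64) + 5951097/29320303·15625/5832 + 6079800/29320303·2197/8000 = 54205273747/63331854480 ≠ 1/4 ⇒ order 3.
b·(c∘Ac): 5951097/29320303·(-175/81) + 6079800/29320303·871/576 = -29309775/234562424 ≠ 1/8
b·Ac²: 5951097/29320303·49/18 + 6079800/29320303·(-18845/5184) = -1274664589/6333185448 ≠ 1/12
b·A²c: 6079800/29320303·(-7/45) = -2837240/87960909 ≠ 1/24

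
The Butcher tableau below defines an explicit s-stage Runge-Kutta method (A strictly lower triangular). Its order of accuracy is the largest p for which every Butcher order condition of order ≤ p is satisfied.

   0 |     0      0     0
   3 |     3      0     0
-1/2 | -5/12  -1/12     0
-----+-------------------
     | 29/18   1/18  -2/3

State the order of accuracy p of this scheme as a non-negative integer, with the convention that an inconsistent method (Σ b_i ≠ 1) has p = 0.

b = (29/18, 1/18, -2/3)
c = (0, 3, -1/2)
Ac = (0, 0, -1/4)
Σ b_i: 29/18·1 + 1/18·1 + (-2/3)·1 = 1 ✓
b·c: 1/18·3 + (-2/3)·(-1/2) = 1/2 ✓
b·c²: 1/18·9 + (-2/3)·1/4 = 1/3 ✓
b·Ac: (-2/3)·(-1/4) = 1/6 ✓; 3 stages ⇒ order 3.

3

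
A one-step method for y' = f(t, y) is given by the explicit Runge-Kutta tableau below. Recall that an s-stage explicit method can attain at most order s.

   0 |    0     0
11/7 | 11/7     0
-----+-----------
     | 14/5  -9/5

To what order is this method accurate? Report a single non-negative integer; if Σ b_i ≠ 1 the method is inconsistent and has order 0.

1

b = (14/5, -9/5)
c = (0, 11/7)
Σ b_i: 14/5·1 + (-9/5)·1 = 1 ✓
b·c: (-9/5)·11/7 = -99/35 ≠ 1/2 ⇒ order 1.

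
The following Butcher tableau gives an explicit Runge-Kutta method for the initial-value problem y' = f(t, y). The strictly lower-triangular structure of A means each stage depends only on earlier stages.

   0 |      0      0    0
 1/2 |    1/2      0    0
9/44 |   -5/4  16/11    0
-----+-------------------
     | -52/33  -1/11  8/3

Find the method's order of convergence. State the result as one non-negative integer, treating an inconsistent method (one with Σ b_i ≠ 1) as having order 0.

b = (-52/33, -1/11, 8/3)
c = (0, 1/2, 9/44)
Ac = (0, 0, 8/11)
Σ b_i: (-52/33)·1 + (-1/11)·1 + 8/3·1 = 1 ✓
b·c: (-1/11)·1/2 + 8/3·9/44 = 1/2 ✓
b·c²: (-1/11)·1/4 + 8/3·81/1936 = 43/484 ≠ 1/3 ⇒ order 2.
b·Ac: 8/3·8/11 = 64/33 ≠ 1/6

2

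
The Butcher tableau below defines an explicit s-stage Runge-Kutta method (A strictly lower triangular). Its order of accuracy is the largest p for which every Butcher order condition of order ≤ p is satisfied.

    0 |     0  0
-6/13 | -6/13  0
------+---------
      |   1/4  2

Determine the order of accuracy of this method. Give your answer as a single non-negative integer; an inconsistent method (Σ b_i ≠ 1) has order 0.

0

b = (1/4, 2)
c = (0, -6/13)
Σ b_i: 1/4·1 + 2·1 = 9/4 ≠ 1 ⇒ order 0.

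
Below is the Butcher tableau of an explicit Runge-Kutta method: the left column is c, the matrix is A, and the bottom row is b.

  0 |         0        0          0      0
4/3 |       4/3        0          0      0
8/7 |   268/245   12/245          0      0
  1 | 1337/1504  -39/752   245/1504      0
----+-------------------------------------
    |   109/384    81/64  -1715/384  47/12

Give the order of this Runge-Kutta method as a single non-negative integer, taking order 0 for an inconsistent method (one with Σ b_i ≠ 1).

b = (109/384, 81/64, -1715/384, 47/12)
c = (0, 4/3, 8/7, 1)
Ac = (0, 0, 16/245, 11/94)
Σ b_i: 109/384·1 + 81/64·1 + (-1715/384)·1 + 47/12·1 = 1 ✓
b·c: 81/64·4/3 + (-1715/384)·8/7 + 47/12·1 = 1/2 ✓
b·c²: 81/64·16/9 + (-1715/384)·64/49 + 47/12·1 = 1/3 ✓
b·Ac: (-1715/384)·16/245 + 47/12·11/94 = 1/6 ✓
b·c³: 81/64·64/27 + (-1715/384)·512/343 + 47/12·1 = 1/4 ✓
b·(c∘Ac): (-1715/384)·128/1715 + 47/12·11/94 = 1/8 ✓
b·Ac²: (-1715/384)·64/735 + 47/12·17/141 = 1/12 ✓
b·A²c: 47/12·1/94 = 1/24 ✓; 4 stages ⇒ order 4.

4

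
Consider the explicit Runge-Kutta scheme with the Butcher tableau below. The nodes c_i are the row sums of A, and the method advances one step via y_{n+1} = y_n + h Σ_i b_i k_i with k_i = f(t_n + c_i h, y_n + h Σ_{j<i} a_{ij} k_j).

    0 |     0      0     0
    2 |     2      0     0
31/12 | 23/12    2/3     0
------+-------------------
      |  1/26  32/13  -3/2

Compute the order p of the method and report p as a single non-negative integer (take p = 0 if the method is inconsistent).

b = (1/26, 32/13, -3/2)
c = (0, 2, 31/12)
Ac = (0, 0, 4/3)
Σ b_i: 1/26·1 + 32/13·1 + (-3/2)·1 = 1 ✓
b·c: 32/13·2 + (-3/2)·31/12 = 109/104 ≠ 1/2 ⇒ order 1.

1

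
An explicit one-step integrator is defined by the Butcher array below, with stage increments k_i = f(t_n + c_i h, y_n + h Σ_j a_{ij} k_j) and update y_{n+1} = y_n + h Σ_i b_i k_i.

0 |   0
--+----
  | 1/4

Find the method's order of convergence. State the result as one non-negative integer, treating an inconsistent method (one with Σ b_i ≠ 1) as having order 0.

b = (1/4)
c = (0)
Σ b_i: 1/4·1 = 1/4 ≠ 1 ⇒ order 0.

0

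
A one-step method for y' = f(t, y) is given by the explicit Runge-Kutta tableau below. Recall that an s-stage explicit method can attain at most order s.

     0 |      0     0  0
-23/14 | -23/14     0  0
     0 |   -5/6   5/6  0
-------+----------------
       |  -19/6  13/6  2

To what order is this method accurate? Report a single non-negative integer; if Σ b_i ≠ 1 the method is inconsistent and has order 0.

1

b = (-19/6, 13/6, 2)
c = (0, -23/14, 0)
Ac = (0, 0, -115/84)
Σ b_i: (-19/6)·1 + 13/6·1 + 2·1 = 1 ✓
b·c: 13/6·(-23/14) = -299/84 ≠ 1/2 ⇒ order 1.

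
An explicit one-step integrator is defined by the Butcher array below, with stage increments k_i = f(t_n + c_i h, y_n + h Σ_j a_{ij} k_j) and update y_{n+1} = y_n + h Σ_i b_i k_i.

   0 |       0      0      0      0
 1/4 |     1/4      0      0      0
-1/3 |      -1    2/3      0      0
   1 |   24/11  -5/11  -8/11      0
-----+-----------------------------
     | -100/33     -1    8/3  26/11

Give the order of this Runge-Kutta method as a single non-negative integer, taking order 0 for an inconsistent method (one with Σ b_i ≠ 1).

b = (-100/33, -1, 8/3, 26/11)
c = (0, 1/4, -1/3, 1)
Ac = (0, 0, 1/6, 17/132)
Σ b_i: (-100/33)·1 + (-1)·1 + 8/3·1 + 26/11·1 = 1 ✓
b·c: (-1)·1/4 + 8/3·(-1/3) + 26/11·1 = 485/396 ≠ 1/2 ⇒ order 1.

1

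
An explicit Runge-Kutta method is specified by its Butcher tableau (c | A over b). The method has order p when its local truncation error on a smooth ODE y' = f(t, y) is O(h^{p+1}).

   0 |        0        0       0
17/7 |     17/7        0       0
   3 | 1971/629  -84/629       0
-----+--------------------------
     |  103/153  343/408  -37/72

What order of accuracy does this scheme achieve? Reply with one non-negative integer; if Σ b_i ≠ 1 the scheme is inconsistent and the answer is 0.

b = (103/153, 343/408, -37/72)
c = (0, 17/7, 3)
Ac = (0, 0, -12/37)
Σ b_i: 103/153·1 + 343/408·1 + (-37/72)·1 = 1 ✓
b·c: 343/408·17/7 + (-37/72)·3 = 1/2 ✓
b·c²: 343/408·289/49 + (-37/72)·9 = 1/3 ✓
b·Ac: (-37/72)·(-12/37) = 1/6 ✓; 3 stages ⇒ order 3.

3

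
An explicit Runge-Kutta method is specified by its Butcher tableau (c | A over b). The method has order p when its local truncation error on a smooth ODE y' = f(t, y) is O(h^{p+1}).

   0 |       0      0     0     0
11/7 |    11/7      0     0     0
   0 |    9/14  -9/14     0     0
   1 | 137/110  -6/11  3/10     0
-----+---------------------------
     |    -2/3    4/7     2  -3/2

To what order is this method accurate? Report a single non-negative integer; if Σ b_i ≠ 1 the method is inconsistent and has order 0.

b = (-2/3, 4/7, 2, -3/2)
c = (0, 11/7, 0, 1)
Ac = (0, 0, -99/98, -6/7)
Σ b_i: (-2/3)·1 + 4/7·1 + 2·1 + (-3/2)·1 = 17/42 ≠ 1 ⇒ order 0.

0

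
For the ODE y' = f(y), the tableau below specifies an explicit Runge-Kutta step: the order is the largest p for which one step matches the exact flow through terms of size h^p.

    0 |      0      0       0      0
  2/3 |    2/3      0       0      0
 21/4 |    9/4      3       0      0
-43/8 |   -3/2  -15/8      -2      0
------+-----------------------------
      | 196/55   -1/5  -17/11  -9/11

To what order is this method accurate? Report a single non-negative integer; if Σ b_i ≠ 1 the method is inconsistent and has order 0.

1

b = (196/55, -1/5, -17/11, -9/11)
c = (0, 2/3, 21/4, -43/8)
Ac = (0, 0, 2, -47/4)
Σ b_i: 196/55·1 + (-1/5)·1 + (-17/11)·1 + (-9/11)·1 = 1 ✓
b·c: (-1/5)·2/3 + (-17/11)·21/4 + (-9/11)·(-43/8) = -5081/1320 ≠ 1/2 ⇒ order 1.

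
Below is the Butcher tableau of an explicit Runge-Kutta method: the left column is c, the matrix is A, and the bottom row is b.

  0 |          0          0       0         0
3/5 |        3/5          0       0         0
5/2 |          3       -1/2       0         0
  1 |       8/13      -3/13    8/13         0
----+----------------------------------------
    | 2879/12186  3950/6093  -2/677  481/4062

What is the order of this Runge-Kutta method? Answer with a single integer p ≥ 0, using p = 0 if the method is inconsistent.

b = (2879/12186, 3950/6093, -2/677, 481/4062)
c = (0, 3/5, 5/2, 1)
Ac = (0, 0, -3/10, 7/5)
Σ b_i: 2879/12186·1 + 3950/6093·1 + (-2/677)·1 + 481/4062·1 = 1 ✓
b·c: 3950/6093·3/5 + (-2/677)·5/2 + 481/4062·1 = 1/2 ✓
b·c²: 3950/6093·9/25 + (-2/677)·25/4 + 481/4062·1 = 1/3 ✓
b·Ac: (-2/677)·(-3/10) + 481/4062·7/5 = 1/6 ✓
b·c³: 3950/6093·27/125 + (-2/677)·125/8 + 481/4062·1 = 8623/40620 ≠ 1/4 ⇒ order 3.
b·(c∘Ac): (-2/677)·(-3/4) + 481/4062·7/5 = 1706/10155 ≠ 1/8
b·Ac²: (-2/677)·(-9/50) + 481/4062·1223/325 = 9061/20310 ≠ 1/12
b·A²c: 481/4062·(-12/65) = -74/3385 ≠ 1/24

3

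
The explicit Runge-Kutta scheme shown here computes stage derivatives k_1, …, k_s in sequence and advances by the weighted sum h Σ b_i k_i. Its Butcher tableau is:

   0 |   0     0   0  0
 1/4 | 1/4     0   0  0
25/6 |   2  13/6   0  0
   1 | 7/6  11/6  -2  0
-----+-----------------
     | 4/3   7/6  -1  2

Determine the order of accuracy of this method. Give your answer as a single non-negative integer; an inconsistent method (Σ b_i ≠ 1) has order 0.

b = (4/3, 7/6, -1, 2)
c = (0, 1/4, 25/6, 1)
Ac = (0, 0, 13/24, -63/8)
Σ b_i: 4/3·1 + 7/6·1 + (-1)·1 + 2·1 = 7/2 ≠ 1 ⇒ order 0.

0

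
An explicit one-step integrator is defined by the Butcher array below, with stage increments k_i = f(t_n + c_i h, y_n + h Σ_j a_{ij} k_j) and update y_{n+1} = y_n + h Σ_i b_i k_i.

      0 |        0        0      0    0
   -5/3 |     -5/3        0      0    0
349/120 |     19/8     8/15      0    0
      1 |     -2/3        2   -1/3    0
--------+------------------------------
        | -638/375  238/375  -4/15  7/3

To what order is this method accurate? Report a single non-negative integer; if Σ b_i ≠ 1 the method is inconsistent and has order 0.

2

b = (-638/375, 238/375, -4/15, 7/3)
c = (0, -5/3, 349/120, 1)
Ac = (0, 0, -8/9, -1549/360)
Σ b_i: (-638/375)·1 + 238/375·1 + (-4/15)·1 + 7/3·1 = 1 ✓
b·c: 238/375·(-5/3) + (-4/15)·349/120 + 7/3·1 = 1/2 ✓
b·c²: 238/375·25/9 + (-4/15)·121801/14400 + 7/3·1 = 33133/18000 ≠ 1/3 ⇒ order 2.
b·Ac: (-4/15)·(-8/9) + 7/3·(-1549/360) = -3529/360 ≠ 1/6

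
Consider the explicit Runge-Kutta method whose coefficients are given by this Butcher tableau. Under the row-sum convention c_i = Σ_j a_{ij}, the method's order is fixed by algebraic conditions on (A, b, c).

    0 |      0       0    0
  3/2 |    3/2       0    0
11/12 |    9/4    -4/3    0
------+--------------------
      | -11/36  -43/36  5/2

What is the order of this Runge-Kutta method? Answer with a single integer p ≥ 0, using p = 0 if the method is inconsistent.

2

b = (-11/36, -43/36, 5/2)
c = (0, 3/2, 11/12)
Ac = (0, 0, -2)
Σ b_i: (-11/36)·1 + (-43/36)·1 + 5/2·1 = 1 ✓
b·c: (-43/36)·3/2 + 5/2·11/12 = 1/2 ✓
b·c²: (-43/36)·9/4 + 5/2·121/144 = -169/288 ≠ 1/3 ⇒ order 2.
b·Ac: 5/2·(-2) = -5 ≠ 1/6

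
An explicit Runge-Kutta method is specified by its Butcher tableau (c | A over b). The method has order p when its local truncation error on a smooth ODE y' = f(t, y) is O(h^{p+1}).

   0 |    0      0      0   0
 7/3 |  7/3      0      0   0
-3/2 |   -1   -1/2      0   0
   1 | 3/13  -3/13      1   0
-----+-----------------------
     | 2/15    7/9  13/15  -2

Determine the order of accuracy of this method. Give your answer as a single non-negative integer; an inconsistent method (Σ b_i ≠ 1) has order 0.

b = (2/15, 7/9, 13/15, -2)
c = (0, 7/3, -3/2, 1)
Ac = (0, 0, -7/6, -53/26)
Σ b_i: 2/15·1 + 7/9·1 + 13/15·1 + (-2)·1 = -2/9 ≠ 1 ⇒ order 0.

0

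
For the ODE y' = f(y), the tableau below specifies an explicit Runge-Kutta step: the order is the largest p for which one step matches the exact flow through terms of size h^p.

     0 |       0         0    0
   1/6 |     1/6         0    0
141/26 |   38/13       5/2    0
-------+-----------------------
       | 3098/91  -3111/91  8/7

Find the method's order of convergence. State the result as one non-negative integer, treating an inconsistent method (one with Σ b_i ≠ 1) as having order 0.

b = (3098/91, -3111/91, 8/7)
c = (0, 1/6, 141/26)
Ac = (0, 0, 5/12)
Σ b_i: 3098/91·1 + (-3111/91)·1 + 8/7·1 = 1 ✓
b·c: (-3111/91)·1/6 + 8/7·141/26 = 1/2 ✓
b·c²: (-3111/91)·1/36 + 8/7·19881/676 = 463663/14196 ≠ 1/3 ⇒ order 2.
b·Ac: 8/7·5/12 = 10/21 ≠ 1/6

2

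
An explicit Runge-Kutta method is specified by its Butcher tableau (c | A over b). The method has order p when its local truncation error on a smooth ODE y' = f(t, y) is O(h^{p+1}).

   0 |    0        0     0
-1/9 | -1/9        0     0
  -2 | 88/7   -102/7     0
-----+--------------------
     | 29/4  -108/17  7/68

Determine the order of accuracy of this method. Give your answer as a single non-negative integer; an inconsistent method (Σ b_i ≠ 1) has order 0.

3

b = (29/4, -108/17, 7/68)
c = (0, -1/9, -2)
Ac = (0, 0, 34/21)
Σ b_i: 29/4·1 + (-108/17)·1 + 7/68·1 = 1 ✓
b·c: (-108/17)·(-1/9) + 7/68·(-2) = 1/2 ✓
b·c²: (-108/17)·1/81 + 7/68·4 = 1/3 ✓
b·Ac: 7/68·34/21 = 1/6 ✓; 3 stages ⇒ order 3.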